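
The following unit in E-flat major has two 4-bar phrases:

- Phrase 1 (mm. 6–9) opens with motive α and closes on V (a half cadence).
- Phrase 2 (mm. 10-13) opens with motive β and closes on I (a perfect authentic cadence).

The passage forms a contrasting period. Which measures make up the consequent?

measures 10–13

The phrase ending with the weaker cadence (half cadence) is the antecedent; the one ending more conclusively (perfect authentic cadence) is the consequent. The consequent is measures 10–13.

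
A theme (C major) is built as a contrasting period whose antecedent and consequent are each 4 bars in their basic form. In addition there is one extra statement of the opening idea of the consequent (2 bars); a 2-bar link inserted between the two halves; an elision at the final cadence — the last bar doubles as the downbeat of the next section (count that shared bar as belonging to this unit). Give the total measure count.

Basic contrasting period: 4 + 4 = 8 bars.
8 (basic form) + 2 (extra statement) + 2 (link) = 12.
The elision shares a bar with the next section but does not change this unit's count.

12 measures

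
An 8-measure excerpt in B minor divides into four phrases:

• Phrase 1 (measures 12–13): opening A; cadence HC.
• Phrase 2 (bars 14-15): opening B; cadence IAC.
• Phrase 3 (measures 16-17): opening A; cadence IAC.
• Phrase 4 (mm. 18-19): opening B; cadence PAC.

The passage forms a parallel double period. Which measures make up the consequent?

In a double period the first pair of phrases (ending imperfect authentic cadence) is the large antecedent and the second pair (ending perfect authentic cadence) is the large consequent; the consequent is measures 16–19.

measures 16–19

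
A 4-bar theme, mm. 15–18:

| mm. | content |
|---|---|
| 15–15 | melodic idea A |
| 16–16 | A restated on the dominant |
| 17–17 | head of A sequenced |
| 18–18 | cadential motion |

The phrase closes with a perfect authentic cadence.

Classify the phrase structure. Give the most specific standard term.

sentence

Basic idea (bar 15) + its repetition (m. 16) form the presentation; fragmentation and cadence (mm. 17–18) form the continuation — the 4-bar whole is a sentence.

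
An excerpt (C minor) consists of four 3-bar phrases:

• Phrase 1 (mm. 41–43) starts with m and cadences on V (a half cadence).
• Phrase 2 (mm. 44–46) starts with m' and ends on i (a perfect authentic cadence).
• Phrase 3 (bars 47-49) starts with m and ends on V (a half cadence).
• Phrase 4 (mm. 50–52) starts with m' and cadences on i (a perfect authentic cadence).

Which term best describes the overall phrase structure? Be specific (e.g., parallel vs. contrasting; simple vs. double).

repeated period

The cadence pattern HC–PAC–HC–PAC is weak–strong twice, and phrases 3–4 restate phrases 1–2: a period heard twice, not a double period (which would end weakly at phrase 2).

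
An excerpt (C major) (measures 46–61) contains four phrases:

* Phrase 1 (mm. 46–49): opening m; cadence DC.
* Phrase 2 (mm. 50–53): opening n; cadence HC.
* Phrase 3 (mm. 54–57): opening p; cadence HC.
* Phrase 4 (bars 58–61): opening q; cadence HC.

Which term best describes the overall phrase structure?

Phrase 4 ends with a half cadence, no stronger than phrase 2's half cadence, so the four phrases do not form a double period; nor do phrases 3–4 duplicate 1–2, so it is not a repeated period. With no phrase reaching a conclusive cadence, the passage is a phrase group.

phrase group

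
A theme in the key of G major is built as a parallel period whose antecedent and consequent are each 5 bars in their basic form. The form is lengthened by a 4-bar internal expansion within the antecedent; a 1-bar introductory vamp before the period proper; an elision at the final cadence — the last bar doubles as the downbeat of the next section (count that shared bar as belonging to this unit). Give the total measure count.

Basic parallel period: 5 + 5 = 10 bars.
10 (basic form) + 4 (internal expansion) + 1 (introduction) = 15.
The elision shares a bar with the next section but does not change this unit's count.

15 measures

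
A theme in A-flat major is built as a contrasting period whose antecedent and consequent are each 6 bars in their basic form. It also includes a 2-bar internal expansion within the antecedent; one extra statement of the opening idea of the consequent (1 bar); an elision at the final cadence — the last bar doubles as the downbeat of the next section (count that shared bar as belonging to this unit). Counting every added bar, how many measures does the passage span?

15 measures

Basic contrasting period: 6 + 6 = 12 bars.
12 (basic form) + 2 (internal expansion) + 1 (extra statement) = 15.
The elision shares a bar with the next section but does not change this unit's count.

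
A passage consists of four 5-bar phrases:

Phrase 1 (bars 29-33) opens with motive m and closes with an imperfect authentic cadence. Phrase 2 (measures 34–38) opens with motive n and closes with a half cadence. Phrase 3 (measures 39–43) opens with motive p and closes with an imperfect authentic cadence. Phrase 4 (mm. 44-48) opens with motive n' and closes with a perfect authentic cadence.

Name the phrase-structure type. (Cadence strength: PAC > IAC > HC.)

Four phrases in two halves: the first half (mm. 29–38) ends with a half cadence, the second (mm. 39-48) with a perfect authentic cadence — a large antecedent–consequent pair, i.e. a double period.
Phrase 3 begins with different material from phrase 1, making it contrasting.

contrasting double period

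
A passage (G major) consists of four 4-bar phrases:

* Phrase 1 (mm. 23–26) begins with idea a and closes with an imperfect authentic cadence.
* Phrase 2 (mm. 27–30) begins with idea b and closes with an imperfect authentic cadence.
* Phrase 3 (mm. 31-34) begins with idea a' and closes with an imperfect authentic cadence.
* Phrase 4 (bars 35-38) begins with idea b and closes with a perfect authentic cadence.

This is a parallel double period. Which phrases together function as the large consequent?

phrases 3 and 4

In a double period the first pair of phrases (ending imperfect authentic cadence) is the large antecedent and the second pair (ending perfect authentic cadence) is the large consequent; the consequent is phrases 3 and 4.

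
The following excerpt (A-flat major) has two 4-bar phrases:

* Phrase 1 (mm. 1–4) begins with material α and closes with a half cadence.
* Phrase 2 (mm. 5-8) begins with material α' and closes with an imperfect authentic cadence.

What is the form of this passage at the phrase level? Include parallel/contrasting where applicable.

Phrase 1 ends with a half cadence (weaker) and phrase 2 with an imperfect authentic cadence (stronger): antecedent + consequent = a period.
The two phrases open with the same material (α / α'), so the period is parallel.

parallel period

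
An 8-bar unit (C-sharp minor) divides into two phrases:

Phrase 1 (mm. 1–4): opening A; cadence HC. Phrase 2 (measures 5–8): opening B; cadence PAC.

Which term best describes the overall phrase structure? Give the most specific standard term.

contrasting period

Phrase 1 ends with a half cadence (weaker) and phrase 2 with a perfect authentic cadence (stronger): antecedent + consequent = a period.
The two phrases open with different material (A / B), so the period is contrasting.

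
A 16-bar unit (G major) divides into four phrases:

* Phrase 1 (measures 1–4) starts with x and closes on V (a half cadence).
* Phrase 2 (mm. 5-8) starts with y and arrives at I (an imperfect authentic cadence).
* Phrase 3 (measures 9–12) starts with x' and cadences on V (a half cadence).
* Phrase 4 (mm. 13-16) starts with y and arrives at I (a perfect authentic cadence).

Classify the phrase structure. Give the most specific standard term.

Four phrases in two halves: the first half (mm. 1–8) ends with an imperfect authentic cadence, the second (mm. 9–16) with a perfect authentic cadence — a large antecedent–consequent pair, i.e. a double period.
Phrase 3 begins with the same material as phrase 1, making it parallel.

parallel double period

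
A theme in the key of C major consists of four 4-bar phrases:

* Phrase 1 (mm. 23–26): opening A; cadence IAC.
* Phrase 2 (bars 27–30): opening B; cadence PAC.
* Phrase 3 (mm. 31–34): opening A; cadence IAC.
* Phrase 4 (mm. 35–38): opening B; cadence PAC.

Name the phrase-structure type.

repeated period

The cadence pattern IAC–PAC–IAC–PAC is weak–strong twice, and phrases 3–4 restate phrases 1–2: a period heard twice, not a double period (which would end weakly at phrase 2).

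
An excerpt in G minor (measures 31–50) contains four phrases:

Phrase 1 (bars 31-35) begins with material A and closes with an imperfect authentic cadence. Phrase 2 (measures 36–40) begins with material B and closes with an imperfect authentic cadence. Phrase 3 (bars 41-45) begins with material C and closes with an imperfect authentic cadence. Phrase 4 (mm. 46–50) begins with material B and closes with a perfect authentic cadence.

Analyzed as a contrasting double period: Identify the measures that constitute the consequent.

In a double period the four phrases pair into a large antecedent (phrases 1–2, ending imperfect authentic cadence) and a large consequent (phrases 3–4, ending perfect authentic cadence). The consequent spans bars 41-50.

measures 41–50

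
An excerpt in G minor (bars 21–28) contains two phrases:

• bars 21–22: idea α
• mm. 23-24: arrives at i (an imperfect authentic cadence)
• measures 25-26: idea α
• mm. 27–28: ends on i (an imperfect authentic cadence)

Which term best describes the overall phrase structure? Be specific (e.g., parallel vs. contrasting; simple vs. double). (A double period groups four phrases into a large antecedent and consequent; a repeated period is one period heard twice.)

Both phrases have the same opening (α) and the same cadence (imperfect authentic cadence): the second is a restatement, not a consequent, so this is a repeated phrase rather than a period.

repeated phrase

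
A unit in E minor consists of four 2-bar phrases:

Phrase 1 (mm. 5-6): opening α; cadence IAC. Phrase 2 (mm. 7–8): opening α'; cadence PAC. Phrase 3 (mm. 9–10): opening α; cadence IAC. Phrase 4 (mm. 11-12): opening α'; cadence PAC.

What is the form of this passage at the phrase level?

The cadence pattern IAC–PAC–IAC–PAC is weak–strong twice, and phrases 3–4 restate phrases 1–2: a period heard twice, not a double period (which would end weakly at phrase 2).

repeated period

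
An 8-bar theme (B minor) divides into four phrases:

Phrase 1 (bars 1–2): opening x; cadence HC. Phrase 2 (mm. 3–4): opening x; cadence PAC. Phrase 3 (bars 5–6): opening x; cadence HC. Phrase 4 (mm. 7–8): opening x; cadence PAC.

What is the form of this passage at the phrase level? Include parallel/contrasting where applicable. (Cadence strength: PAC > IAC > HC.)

The cadence pattern HC–PAC–HC–PAC is weak–strong twice, and phrases 3–4 restate phrases 1–2: a period heard twice, not a double period (which would end weakly at phrase 2).

repeated period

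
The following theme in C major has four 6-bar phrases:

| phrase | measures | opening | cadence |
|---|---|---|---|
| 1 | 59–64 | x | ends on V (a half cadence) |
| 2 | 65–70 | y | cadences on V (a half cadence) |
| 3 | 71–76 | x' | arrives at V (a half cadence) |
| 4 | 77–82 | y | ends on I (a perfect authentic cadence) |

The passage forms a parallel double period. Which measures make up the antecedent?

In a double period the first pair of phrases (ending half cadence) is the large antecedent and the second pair (ending perfect authentic cadence) is the large consequent; the antecedent is measures 59–70.

measures 59–70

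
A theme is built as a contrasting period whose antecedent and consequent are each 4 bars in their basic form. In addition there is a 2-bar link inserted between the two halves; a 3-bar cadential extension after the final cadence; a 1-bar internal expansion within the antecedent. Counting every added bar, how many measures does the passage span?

14 measures

Basic contrasting period: 4 + 4 = 8 bars.
8 (basic form) + 2 (link) + 3 (cadential extension) + 1 (internal expansion) = 14.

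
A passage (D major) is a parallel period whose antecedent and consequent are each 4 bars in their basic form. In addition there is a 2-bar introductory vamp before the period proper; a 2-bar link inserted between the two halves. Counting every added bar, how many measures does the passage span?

Basic parallel period: 4 + 4 = 8 bars.
8 (basic form) + 2 (introduction) + 2 (link) = 12.

12 measures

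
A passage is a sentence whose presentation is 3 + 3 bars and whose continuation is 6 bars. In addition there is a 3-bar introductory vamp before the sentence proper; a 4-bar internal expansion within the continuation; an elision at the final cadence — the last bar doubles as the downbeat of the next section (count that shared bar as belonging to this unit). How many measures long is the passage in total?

19 measures

Basic sentence: 3 + 3 + 6 = 12 bars.
12 (basic form) + 3 (introduction) + 4 (internal expansion) = 19.
The elision shares a bar with the next section but does not change this unit's count.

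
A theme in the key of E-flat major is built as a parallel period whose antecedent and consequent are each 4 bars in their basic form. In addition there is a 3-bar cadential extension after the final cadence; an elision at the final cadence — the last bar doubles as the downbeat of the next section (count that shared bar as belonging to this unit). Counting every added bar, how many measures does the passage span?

Basic parallel period: 4 + 4 = 8 bars.
8 (basic form) + 3 (cadential extension) = 11.
The elision shares a bar with the next section but does not change this unit's count.

11 measures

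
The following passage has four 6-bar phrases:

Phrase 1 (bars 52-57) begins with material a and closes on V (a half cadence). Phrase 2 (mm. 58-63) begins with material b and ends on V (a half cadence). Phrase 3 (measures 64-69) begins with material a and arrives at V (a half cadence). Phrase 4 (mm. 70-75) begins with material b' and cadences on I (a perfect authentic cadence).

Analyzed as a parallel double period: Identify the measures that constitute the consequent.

measures 64–75

In a double period the four phrases pair into a large antecedent (phrases 1–2, ending half cadence) and a large consequent (phrases 3–4, ending perfect authentic cadence). The consequent spans measures 64-75.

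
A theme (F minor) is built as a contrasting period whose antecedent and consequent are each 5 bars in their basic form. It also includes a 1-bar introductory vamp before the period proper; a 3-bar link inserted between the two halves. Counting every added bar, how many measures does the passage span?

Basic contrasting period: 5 + 5 = 10 bars.
10 (basic form) + 1 (introduction) + 3 (link) = 14.

14 measures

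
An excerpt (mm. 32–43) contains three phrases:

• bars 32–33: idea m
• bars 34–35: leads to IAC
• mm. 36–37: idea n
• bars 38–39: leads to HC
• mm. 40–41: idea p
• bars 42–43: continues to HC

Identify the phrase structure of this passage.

The final phrase closes with a half cadence, which is not stronger than the preceding half cadence; the 3 phrases lack an overall antecedent–consequent design and so form a phrase group.

phrase group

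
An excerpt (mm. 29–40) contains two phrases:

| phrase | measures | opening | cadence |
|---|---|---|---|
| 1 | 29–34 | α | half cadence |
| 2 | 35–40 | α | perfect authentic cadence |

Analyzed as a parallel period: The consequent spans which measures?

measures 35–40

The antecedent is the phrase ending with the weaker cadence (half cadence, phrase 1) and the consequent the one ending more conclusively (perfect authentic cadence, phrase 2); the consequent is bars 35–40.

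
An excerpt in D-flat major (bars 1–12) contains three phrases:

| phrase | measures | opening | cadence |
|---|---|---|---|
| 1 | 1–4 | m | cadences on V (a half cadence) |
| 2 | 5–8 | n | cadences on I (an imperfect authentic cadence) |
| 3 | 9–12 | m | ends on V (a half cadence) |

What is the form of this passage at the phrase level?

phrase group

The final phrase closes with a half cadence, which is not stronger than the preceding imperfect authentic cadence; the 3 phrases lack an overall antecedent–consequent design and so form a phrase group.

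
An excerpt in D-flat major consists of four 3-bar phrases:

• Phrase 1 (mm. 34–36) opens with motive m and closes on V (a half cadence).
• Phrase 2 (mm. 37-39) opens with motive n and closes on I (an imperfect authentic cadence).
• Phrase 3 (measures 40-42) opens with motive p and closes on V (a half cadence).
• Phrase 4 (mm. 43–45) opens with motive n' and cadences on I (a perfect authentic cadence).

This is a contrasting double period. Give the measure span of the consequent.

In a double period the first pair of phrases (ending imperfect authentic cadence) is the large antecedent and the second pair (ending perfect authentic cadence) is the large consequent; the consequent is measures 40–45.

measures 40–45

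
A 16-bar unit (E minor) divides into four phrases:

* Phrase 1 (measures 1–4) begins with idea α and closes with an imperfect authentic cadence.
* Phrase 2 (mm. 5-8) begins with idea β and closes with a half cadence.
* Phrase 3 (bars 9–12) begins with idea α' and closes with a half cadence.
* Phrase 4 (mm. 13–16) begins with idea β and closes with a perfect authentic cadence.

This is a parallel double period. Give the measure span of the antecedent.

measures 1–8

In a double period the first pair of phrases (ending half cadence) is the large antecedent and the second pair (ending perfect authentic cadence) is the large consequent; the antecedent is measures 1–8.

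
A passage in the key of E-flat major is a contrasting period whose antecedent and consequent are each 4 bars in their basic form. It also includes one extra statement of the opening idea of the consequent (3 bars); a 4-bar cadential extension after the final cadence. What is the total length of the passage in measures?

Basic contrasting period: 4 + 4 = 8 bars.
8 (basic form) + 3 (extra statement) + 4 (cadential extension) = 15.

15 measures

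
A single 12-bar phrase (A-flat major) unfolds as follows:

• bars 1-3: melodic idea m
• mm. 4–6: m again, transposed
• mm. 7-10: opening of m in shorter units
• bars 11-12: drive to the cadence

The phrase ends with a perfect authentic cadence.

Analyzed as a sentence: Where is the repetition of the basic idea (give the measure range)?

The presentation of a sentence is the basic idea (mm. 1–3) plus its repetition (mm. 4-6); the repetition of the basic idea is therefore measures 4–6.

measures 4–6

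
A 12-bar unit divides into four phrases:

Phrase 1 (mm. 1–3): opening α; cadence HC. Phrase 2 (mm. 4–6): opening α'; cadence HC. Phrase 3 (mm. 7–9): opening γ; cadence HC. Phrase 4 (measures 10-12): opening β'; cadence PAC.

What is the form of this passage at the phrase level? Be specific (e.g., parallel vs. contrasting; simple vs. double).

contrasting double period

Four phrases in two halves: the first half (mm. 1–6) ends with a half cadence, the second (bars 7–12) with a perfect authentic cadence — a large antecedent–consequent pair, i.e. a double period.
Phrase 3 begins with different material from phrase 1, making it contrasting.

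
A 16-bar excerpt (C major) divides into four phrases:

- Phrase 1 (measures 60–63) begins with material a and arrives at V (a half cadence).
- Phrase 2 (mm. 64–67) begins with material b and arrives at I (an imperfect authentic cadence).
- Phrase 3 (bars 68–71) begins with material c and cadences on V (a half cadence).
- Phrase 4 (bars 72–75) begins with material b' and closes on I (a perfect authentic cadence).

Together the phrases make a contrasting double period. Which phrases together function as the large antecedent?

phrases 1 and 2

In a double period the first pair of phrases (ending imperfect authentic cadence) is the large antecedent and the second pair (ending perfect authentic cadence) is the large consequent; the antecedent is phrases 1 and 2.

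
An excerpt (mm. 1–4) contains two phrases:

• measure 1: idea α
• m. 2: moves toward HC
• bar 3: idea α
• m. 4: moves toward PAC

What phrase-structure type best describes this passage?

parallel period

Phrase 1 ends with a half cadence (weaker) and phrase 2 with a perfect authentic cadence (stronger): antecedent + consequent = a period.
The two phrases open with the same material (α / α), so the period is parallel.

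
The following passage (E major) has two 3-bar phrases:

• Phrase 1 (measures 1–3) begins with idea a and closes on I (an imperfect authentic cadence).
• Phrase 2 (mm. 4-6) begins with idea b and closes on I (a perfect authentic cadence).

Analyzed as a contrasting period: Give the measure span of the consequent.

measures 4–6

The antecedent is the phrase ending with the weaker cadence (imperfect authentic cadence, phrase 1) and the consequent the one ending more conclusively (perfect authentic cadence, phrase 2); the consequent is mm. 4–6.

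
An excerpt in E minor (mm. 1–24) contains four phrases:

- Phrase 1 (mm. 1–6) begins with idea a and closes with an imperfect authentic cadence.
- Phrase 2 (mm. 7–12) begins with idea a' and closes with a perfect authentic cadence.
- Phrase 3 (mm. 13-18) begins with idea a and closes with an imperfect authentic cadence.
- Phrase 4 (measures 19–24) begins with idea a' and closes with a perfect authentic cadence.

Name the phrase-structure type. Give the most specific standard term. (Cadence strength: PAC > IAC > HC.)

The cadence pattern IAC–PAC–IAC–PAC is weak–strong twice, and phrases 3–4 restate phrases 1–2: a period heard twice, not a double period (which would end weakly at phrase 2).

repeated period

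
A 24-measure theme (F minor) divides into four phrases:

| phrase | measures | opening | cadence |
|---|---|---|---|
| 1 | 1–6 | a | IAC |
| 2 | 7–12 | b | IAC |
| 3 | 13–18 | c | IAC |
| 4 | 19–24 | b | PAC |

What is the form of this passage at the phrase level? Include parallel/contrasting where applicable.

contrasting double period

Four phrases in two halves: the first half (mm. 1-12) ends with an imperfect authentic cadence, the second (mm. 13–24) with a perfect authentic cadence — a large antecedent–consequent pair, i.e. a double period.
Phrase 3 begins with different material from phrase 1, making it contrasting.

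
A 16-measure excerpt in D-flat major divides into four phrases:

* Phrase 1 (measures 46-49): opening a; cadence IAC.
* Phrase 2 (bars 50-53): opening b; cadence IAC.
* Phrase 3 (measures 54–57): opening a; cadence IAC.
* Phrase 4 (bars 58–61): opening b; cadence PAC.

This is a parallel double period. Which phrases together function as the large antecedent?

In a double period the first pair of phrases (ending imperfect authentic cadence) is the large antecedent and the second pair (ending perfect authentic cadence) is the large consequent; the antecedent is phrases 1 and 2.

phrases 1 and 2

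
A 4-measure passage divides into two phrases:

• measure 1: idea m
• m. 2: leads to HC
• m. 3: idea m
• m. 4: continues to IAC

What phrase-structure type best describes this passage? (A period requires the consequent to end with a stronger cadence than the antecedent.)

Phrase 1 ends with a half cadence (weaker) and phrase 2 with an imperfect authentic cadence (stronger): antecedent + consequent = a period.
The two phrases open with the same material (m / m), so the period is parallel.

parallel period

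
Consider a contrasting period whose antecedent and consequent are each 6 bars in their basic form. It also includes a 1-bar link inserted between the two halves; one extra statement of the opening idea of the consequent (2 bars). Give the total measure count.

Basic contrasting period: 6 + 6 = 12 bars.
12 (basic form) + 1 (link) + 2 (extra statement) = 15.

15 measures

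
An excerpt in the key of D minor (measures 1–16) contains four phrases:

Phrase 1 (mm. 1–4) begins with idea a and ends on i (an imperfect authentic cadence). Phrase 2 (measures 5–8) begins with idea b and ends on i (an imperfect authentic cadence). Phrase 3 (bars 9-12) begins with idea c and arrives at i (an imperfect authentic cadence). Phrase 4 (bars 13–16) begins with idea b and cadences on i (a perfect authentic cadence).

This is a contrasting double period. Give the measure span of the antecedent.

In a double period the first pair of phrases (ending imperfect authentic cadence) is the large antecedent and the second pair (ending perfect authentic cadence) is the large consequent; the antecedent is measures 1–8.

measures 1–8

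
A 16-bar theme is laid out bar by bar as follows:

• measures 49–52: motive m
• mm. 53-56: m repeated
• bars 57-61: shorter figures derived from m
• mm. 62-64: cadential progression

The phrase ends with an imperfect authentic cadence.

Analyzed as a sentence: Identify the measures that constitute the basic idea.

measures 49–52

The presentation of a sentence is the basic idea (bars 49–52) plus its repetition (bars 53–56); the basic idea is therefore mm. 49-52.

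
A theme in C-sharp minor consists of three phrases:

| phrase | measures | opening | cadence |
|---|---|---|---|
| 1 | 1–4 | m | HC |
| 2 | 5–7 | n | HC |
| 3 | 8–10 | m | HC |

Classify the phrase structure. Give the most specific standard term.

phrase group

The final phrase closes with a half cadence, which is not stronger than the preceding half cadence; the 3 phrases lack an overall antecedent–consequent design and so form a phrase group.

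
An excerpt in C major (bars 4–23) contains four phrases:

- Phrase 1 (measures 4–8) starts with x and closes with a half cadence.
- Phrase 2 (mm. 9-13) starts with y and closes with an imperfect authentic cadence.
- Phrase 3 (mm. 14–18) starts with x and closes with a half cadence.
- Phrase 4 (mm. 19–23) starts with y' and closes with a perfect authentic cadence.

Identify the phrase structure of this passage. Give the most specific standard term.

Four phrases in two halves: the first half (bars 4–13) ends with an imperfect authentic cadence, the second (mm. 14-23) with a perfect authentic cadence — a large antecedent–consequent pair, i.e. a double period.
Phrase 3 begins with the same material as phrase 1, making it parallel.

parallel double period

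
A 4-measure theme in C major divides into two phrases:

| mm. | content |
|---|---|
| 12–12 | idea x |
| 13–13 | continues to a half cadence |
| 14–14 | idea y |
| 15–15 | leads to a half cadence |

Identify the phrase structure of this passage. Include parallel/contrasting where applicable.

The second phrase closes with a half cadence, which is not stronger than the first phrase's half cadence; without a weak→strong cadential pair there is no antecedent–consequent relationship, so this is a phrase group rather than a period.

phrase group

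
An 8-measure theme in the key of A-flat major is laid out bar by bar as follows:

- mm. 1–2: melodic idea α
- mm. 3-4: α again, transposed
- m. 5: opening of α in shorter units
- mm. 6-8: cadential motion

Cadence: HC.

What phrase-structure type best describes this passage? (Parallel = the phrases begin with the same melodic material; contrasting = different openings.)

sentence

Basic idea (mm. 1–2) + its repetition (measures 3–4) form the presentation; fragmentation and cadence (mm. 5-8) form the continuation — the 8-bar whole is a sentence.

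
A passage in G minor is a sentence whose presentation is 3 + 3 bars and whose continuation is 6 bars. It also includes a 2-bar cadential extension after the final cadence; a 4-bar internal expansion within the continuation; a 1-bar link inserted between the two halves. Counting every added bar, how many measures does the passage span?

Basic sentence: 3 + 3 + 6 = 12 bars.
12 (basic form) + 2 (cadential extension) + 4 (internal expansion) + 1 (link) = 19.

19 measures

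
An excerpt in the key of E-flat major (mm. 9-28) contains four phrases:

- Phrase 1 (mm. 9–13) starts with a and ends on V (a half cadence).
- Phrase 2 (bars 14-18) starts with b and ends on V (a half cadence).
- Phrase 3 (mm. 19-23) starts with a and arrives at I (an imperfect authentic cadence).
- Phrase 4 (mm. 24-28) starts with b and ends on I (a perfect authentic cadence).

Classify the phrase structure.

parallel double period

Four phrases in two halves: the first half (measures 9–18) ends with a half cadence, the second (mm. 19–28) with a perfect authentic cadence — a large antecedent–consequent pair, i.e. a double period.
Phrase 3 begins with the same material as phrase 1, making it parallel.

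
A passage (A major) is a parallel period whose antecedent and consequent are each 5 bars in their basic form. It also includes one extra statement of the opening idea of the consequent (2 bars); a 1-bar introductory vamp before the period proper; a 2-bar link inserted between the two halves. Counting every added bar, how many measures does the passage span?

Basic parallel period: 5 + 5 = 10 bars.
10 (basic form) + 2 (extra statement) + 1 (introduction) + 2 (link) = 15.

15 measures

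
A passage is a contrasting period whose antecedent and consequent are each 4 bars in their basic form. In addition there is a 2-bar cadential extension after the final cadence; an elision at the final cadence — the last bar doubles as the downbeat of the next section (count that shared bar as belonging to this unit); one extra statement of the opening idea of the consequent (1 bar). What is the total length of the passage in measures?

Basic contrasting period: 4 + 4 = 8 bars.
8 (basic form) + 2 (cadential extension) + 1 (extra statement) = 11.
The elision shares a bar with the next section but does not change this unit's count.

11 measures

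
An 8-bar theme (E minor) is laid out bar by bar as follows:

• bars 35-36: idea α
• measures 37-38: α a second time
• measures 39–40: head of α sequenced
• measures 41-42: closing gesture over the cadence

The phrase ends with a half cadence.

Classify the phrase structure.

Basic idea (bars 35–36) + its repetition (measures 37–38) form the presentation; fragmentation and cadence (mm. 39–42) form the continuation — the 8-bar whole is a sentence.

sentence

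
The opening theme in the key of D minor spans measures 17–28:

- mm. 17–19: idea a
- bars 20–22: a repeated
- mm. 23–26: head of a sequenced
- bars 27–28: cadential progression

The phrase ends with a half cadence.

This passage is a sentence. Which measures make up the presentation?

The presentation of a sentence is the basic idea (mm. 17–19) plus its repetition (mm. 20-22); the presentation is therefore mm. 17-22.

measures 17–22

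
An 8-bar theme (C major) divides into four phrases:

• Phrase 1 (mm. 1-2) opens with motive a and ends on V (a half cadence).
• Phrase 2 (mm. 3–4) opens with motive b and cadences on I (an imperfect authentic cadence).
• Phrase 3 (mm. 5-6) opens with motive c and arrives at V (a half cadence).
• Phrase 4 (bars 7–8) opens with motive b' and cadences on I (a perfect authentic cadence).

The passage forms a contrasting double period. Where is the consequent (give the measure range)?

measures 5–8

In a double period the four phrases pair into a large antecedent (phrases 1–2, ending imperfect authentic cadence) and a large consequent (phrases 3–4, ending perfect authentic cadence). The consequent spans mm. 5–8.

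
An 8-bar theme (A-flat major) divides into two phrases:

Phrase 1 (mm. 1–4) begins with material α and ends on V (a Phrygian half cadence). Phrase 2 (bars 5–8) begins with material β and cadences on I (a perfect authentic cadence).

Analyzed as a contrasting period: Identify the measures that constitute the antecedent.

The antecedent is the phrase ending with the weaker cadence (Phrygian half cadence, phrase 1) and the consequent the one ending more conclusively (perfect authentic cadence, phrase 2); the antecedent is mm. 1–4.

measures 1–4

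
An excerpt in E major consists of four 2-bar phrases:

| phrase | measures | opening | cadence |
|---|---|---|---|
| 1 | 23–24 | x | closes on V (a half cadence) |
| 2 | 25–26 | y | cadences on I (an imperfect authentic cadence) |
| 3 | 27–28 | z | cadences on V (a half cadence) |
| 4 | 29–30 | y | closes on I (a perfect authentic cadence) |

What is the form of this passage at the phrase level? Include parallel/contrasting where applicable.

contrasting double period

Four phrases in two halves: the first half (mm. 23–26) ends with an imperfect authentic cadence, the second (bars 27–30) with a perfect authentic cadence — a large antecedent–consequent pair, i.e. a double period.
Phrase 3 begins with different material from phrase 1, making it contrasting.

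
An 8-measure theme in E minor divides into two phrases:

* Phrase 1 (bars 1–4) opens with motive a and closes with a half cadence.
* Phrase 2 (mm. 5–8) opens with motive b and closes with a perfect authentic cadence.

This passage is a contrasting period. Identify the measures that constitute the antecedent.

measures 1–4

The antecedent is the phrase ending with the weaker cadence (half cadence, phrase 1) and the consequent the one ending more conclusively (perfect authentic cadence, phrase 2); the antecedent is mm. 1–4.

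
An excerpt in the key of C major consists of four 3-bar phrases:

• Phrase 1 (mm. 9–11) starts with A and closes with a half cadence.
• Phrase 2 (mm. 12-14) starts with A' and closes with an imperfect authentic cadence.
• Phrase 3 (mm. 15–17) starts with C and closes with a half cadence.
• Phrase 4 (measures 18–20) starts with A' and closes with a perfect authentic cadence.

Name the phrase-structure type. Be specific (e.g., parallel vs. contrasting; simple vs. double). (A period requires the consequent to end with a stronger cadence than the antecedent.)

Four phrases in two halves: the first half (bars 9–14) ends with an imperfect authentic cadence, the second (measures 15–20) with a perfect authentic cadence — a large antecedent–consequent pair, i.e. a double period.
Phrase 3 begins with different material from phrase 1, making it contrasting.

contrasting double period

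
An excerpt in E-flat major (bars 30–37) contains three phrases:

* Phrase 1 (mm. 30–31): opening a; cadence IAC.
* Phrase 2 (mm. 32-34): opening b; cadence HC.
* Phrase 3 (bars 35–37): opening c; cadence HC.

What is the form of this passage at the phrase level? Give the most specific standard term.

phrase group

The final phrase closes with a half cadence, which is not stronger than the preceding half cadence; the 3 phrases lack an overall antecedent–consequent design and so form a phrase group.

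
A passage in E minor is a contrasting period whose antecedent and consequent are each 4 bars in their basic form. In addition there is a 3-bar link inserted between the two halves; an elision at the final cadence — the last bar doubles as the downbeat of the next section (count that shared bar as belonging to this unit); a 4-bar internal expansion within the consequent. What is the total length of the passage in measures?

Basic contrasting period: 4 + 4 = 8 bars.
8 (basic form) + 3 (link) + 4 (internal expansion) = 15.
The elision shares a bar with the next section but does not change this unit's count.

15 measures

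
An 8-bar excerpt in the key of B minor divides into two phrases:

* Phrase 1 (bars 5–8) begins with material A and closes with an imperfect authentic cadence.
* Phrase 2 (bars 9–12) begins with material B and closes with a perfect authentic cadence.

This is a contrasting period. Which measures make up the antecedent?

measures 5–8

The phrase ending with the weaker cadence (imperfect authentic cadence) is the antecedent; the one ending more conclusively (perfect authentic cadence) is the consequent. The antecedent is measures 5–8.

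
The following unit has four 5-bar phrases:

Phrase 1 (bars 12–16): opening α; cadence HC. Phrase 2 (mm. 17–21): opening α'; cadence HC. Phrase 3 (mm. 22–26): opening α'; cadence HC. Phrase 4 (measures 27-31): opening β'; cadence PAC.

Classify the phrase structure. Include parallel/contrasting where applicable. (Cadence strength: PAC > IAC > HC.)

Four phrases in two halves: the first half (measures 12–21) ends with a half cadence, the second (mm. 22-31) with a perfect authentic cadence — a large antecedent–consequent pair, i.e. a double period.
Phrase 3 begins with the same material as phrase 1, making it parallel.

parallel double period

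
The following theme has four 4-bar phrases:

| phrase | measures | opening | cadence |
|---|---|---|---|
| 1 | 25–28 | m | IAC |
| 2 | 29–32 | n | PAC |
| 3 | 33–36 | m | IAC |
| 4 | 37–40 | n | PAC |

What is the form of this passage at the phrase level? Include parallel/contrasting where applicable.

repeated period

The cadence pattern IAC–PAC–IAC–PAC is weak–strong twice, and phrases 3–4 restate phrases 1–2: a period heard twice, not a double period (which would end weakly at phrase 2).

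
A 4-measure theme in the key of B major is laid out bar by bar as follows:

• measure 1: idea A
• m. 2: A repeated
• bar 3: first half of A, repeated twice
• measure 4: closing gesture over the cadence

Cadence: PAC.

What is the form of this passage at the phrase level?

Basic idea (m. 1) + its repetition (bar 2) form the presentation; fragmentation and cadence (bars 3–4) form the continuation — the 4-bar whole is a sentence.

sentence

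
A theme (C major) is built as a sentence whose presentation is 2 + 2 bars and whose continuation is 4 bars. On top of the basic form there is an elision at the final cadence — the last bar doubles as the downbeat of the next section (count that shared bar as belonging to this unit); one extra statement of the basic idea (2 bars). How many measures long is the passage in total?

10 measures

Basic sentence: 2 + 2 + 4 = 8 bars.
8 (basic form) + 2 (extra statement) = 10.
The elision shares a bar with the next section but does not change this unit's count.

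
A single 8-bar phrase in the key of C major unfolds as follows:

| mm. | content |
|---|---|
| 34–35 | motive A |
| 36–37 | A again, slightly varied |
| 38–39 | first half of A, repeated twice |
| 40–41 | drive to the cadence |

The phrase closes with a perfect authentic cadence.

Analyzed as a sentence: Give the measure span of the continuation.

measures 38–41

After the presentation (mm. 34-37), the continuation covers the fragmentation through the cadence: mm. 38–41.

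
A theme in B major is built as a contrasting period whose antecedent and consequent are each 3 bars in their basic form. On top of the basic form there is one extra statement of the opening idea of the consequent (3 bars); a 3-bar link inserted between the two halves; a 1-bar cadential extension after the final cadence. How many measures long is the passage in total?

Basic contrasting period: 3 + 3 = 6 bars.
6 (basic form) + 3 (extra statement) + 3 (link) + 1 (cadential extension) = 13.

13 measures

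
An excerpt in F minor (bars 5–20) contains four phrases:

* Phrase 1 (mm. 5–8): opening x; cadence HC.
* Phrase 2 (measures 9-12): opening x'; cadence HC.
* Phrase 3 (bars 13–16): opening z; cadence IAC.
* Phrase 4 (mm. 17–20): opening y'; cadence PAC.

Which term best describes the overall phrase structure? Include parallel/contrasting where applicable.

contrasting double period

Four phrases in two halves: the first half (mm. 5–12) ends with a half cadence, the second (mm. 13–20) with a perfect authentic cadence — a large antecedent–consequent pair, i.e. a double period.
Phrase 3 begins with different material from phrase 1, making it contrasting.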